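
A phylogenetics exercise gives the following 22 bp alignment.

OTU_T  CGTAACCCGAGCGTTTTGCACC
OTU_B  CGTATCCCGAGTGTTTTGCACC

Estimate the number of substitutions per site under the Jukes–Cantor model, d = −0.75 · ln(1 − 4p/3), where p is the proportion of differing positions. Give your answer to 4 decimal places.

The sequences differ at positions 5 (A/T), 12 (C/T).
p = 2/22 = 0.090909.
d = −0.75 · ln(1 − (4/3)·0.090909) = −0.75 · ln(0.878788) = −0.75 · (-0.129212) = 0.0969.

0.0969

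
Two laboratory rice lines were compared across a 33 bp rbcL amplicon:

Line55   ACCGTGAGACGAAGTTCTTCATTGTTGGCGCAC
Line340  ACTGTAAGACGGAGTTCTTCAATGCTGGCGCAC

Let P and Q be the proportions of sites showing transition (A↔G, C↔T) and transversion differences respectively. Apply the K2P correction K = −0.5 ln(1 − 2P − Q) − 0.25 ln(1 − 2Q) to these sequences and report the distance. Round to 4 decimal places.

The sequences differ at positions 3 (C/T, transition), 6 (G/A, transition), 12 (A/G, transition), 22 (T/A, transversion), 25 (T/C, transition).
Of the 5 differences, 4 transitions and 1 transversion over 33 sites: P = 4/33 = 0.121212, Q = 1/33 = 0.030303.
d = −0.5·ln(0.727273) − 0.25·ln(0.939394) = −0.5·(-0.318453) − 0.25·(-0.062520) = 0.1749.

0.1749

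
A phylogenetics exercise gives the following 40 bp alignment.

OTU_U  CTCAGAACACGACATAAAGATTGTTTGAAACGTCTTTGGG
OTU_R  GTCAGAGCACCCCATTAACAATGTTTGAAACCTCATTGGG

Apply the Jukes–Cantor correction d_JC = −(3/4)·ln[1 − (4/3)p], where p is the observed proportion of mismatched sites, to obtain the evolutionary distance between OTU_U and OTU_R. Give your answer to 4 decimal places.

Differing sites — 1:C/G; 7:A/G; 11:G/C; 12:A/C; 16:A/T; 19:G/C; 21:T/A; 32:G/C; 35:T/A.
p = 9/40 = 0.225000.
d = −0.75 · ln(1 − (4/3)·0.225000) = −0.75 · ln(0.700000) = −0.75 · (-0.356675) = 0.2675.

0.2675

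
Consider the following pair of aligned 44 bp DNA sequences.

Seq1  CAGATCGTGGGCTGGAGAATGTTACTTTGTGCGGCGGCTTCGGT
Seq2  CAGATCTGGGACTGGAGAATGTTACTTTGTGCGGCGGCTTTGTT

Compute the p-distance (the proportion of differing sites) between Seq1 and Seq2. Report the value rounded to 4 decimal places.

Differing sites — 7:G/T; 8:T/G; 11:G/A; 41:C/T; 43:G/T.
There are 5 differences over 44 sites, so p = 5/44 = 0.1136.

0.1136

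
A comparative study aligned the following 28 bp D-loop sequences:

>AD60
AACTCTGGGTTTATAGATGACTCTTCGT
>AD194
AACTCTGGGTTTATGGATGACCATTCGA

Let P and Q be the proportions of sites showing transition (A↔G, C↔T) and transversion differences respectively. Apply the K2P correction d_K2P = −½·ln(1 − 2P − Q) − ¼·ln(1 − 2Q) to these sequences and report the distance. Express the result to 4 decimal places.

Differing sites — 15:A/G (Ti); 22:T/C (Ti); 23:C/A (Tv); 28:T/A (Tv).
Of the 4 differences, 2 transitions and 2 transversions over 28 sites: P = 2/28 = 0.071429, Q = 2/28 = 0.071429.
d = −0.5·ln(0.785713) − 0.25·ln(0.857142) = −0.5·(-0.241164) − 0.25·(-0.154152) = 0.1591.

0.1591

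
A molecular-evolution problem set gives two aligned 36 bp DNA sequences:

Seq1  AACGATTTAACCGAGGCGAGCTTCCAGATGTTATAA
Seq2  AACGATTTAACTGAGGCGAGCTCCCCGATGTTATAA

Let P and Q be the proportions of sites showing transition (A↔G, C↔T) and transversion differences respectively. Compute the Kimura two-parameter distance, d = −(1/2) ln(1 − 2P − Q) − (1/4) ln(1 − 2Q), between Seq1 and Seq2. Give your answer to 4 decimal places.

0.0891

The sequences differ at positions 12 (C/T, transition), 23 (T/C, transition), 26 (A/C, transversion).
Of the 3 differences, 2 transitions and 1 transversion over 36 sites: P = 2/36 = 0.055556, Q = 1/36 = 0.027778.
d = −0.5·ln(0.861110) − 0.25·ln(0.944444) = −0.5·(-0.149533) − 0.25·(-0.057159) = 0.0891.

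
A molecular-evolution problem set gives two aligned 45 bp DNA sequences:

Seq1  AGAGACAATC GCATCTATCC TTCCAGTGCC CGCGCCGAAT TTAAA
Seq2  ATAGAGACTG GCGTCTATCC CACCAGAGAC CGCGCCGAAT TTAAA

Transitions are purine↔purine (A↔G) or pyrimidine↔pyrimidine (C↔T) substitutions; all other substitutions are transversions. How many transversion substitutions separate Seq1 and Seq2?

The sequences differ at positions 2 (G/T, transversion), 6 (C/G, transversion), 8 (A/C, transversion), 10 (C/G, transversion), 13 (A/G, transition), 21 (T/C, transition), 22 (T/A, transversion), 27 (T/A, transversion), 29 (C/A, transversion).
Of the 9 differences, 2 transitions and 7 transversions, so the answer is 7.

7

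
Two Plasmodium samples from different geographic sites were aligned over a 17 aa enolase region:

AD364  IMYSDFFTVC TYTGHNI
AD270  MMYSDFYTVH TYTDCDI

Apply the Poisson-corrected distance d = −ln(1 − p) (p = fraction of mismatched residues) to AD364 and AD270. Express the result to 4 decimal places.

0.4353

Mismatches occur at site 1 (I↔M), site 7 (F↔Y), site 10 (C↔H), site 14 (G↔D), site 15 (H↔C), site 16 (N↔D).
p = 6/17 = 0.352941.
d = −ln(1 − 0.352941) = −ln(0.647059) = 0.4353.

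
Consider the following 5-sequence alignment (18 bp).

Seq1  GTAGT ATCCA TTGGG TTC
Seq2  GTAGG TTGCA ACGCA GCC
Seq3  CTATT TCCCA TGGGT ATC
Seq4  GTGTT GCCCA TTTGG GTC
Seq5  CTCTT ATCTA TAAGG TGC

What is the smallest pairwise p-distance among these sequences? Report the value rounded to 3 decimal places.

0.333

Pairwise Hamming distances:
  Seq1 vs Seq2: 9
  Seq1 vs Seq3: 7
  Seq1 vs Seq4: 6
  Seq1 vs Seq5: 7
  Seq2 vs Seq3: 11
  Seq2 vs Seq4: 12
  Seq2 vs Seq5: 14
  Seq3 vs Seq4: 7
  Seq3 vs Seq5: 9
  Seq4 vs Seq5: 9
The smallest is 6 mismatches, between Seq1 and Seq4; p = 6/18 = 0.333.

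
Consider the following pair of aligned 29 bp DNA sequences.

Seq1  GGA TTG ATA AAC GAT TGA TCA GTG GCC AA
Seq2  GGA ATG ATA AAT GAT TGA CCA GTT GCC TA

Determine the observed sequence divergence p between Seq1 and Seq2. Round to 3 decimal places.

Mismatches occur at site 4 (T→A), site 12 (C→T), site 19 (T→C), site 24 (G→T), site 28 (A→T).
There are 5 differences over 29 sites, so p = 5/29 = 0.172.

0.172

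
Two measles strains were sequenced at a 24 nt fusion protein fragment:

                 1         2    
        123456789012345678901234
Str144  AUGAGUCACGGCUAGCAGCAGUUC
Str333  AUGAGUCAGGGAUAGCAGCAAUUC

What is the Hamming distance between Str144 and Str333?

The sequences differ at positions 9 (C/G), 12 (C/A), 21 (G/A).
That gives 3 mismatches out of 24 aligned sites, so the Hamming distance is 3.

3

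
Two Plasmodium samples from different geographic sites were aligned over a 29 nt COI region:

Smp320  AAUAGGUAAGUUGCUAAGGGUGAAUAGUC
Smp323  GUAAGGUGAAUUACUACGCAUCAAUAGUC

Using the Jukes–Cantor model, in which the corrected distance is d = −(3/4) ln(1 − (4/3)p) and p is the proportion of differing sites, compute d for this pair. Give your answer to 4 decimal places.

0.4618

Mismatches occur at site 1 (A→G), site 2 (A→U), site 3 (U→A), site 8 (A→G), site 10 (G→A), site 13 (G→A), site 17 (A→C), site 19 (G→C), site 20 (G→A), site 22 (G→C).
p = 10/29 = 0.344828.
d = −0.75 · ln(1 − (4/3)·0.344828) = −0.75 · ln(0.540229) = −0.75 · (-0.615762) = 0.4618.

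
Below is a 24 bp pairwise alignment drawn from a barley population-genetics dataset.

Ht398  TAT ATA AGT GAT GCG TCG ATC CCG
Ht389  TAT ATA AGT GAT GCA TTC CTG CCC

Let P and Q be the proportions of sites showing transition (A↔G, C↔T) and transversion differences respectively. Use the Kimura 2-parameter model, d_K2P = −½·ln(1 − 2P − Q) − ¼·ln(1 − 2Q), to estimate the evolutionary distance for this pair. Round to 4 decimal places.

0.3041

Mismatches occur at site 15 (G↔A, transition), site 17 (C↔T, transition), site 18 (G↔C, transversion), site 19 (A↔C, transversion), site 21 (C↔G, transversion), site 24 (G↔C, transversion).
Of the 6 differences, 2 transitions and 4 transversions over 24 sites: P = 2/24 = 0.083333, Q = 4/24 = 0.166667.
d = −0.5·ln(0.666667) − 0.25·ln(0.666666) = −0.5·(-0.405465) − 0.25·(-0.405466) = 0.3041.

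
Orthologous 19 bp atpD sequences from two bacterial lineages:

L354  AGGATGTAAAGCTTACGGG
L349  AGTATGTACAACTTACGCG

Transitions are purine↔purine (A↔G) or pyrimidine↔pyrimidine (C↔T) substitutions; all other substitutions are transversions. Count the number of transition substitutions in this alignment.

The sequences differ at positions 3 (G/T, transversion), 9 (A/C, transversion), 11 (G/A, transition), 18 (G/C, transversion).
Of the 4 differences, 1 transition and 3 transversions, so the answer is 1.

1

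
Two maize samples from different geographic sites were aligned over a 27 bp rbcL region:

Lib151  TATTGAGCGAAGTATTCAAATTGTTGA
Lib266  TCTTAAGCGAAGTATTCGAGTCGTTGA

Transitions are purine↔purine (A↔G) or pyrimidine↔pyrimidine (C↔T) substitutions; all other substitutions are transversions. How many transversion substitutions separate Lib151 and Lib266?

1

Mismatches occur at site 2 (A→C, transversion), site 5 (G→A, transition), site 18 (A→G, transition), site 20 (A→G, transition), site 22 (T→C, transition).
Of the 5 differences, 4 transitions and 1 transversion, so the answer is 1.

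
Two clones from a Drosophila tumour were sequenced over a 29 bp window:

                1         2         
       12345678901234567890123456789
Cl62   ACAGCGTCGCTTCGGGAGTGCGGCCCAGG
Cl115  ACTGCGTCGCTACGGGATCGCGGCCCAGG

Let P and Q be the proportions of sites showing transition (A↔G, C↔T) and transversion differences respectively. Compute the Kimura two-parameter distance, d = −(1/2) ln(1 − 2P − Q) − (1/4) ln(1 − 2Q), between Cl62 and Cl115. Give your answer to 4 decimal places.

0.1526

Mismatches occur at site 3 (A→T, transversion), site 12 (T→A, transversion), site 18 (G→T, transversion), site 19 (T→C, transition).
Of the 4 differences, 1 transition and 3 transversions over 29 sites: P = 1/29 = 0.034483, Q = 3/29 = 0.103448.
d = −0.5·ln(0.827586) − 0.25·ln(0.793104) = −0.5·(-0.189242) − 0.25·(-0.231801) = 0.1526.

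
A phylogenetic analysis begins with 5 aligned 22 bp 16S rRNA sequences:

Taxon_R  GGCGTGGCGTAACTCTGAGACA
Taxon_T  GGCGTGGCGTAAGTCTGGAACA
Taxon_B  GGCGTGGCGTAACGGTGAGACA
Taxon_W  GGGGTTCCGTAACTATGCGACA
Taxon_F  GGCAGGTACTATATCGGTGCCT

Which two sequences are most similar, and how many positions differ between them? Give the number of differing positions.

2

Pairwise Hamming distances:
  Taxon_R vs Taxon_T: 3
  Taxon_R vs Taxon_B: 2
  Taxon_R vs Taxon_W: 5
  Taxon_R vs Taxon_F: 11
  Taxon_T vs Taxon_B: 5
  Taxon_T vs Taxon_W: 7
  Taxon_T vs Taxon_F: 12
  Taxon_B vs Taxon_W: 6
  Taxon_B vs Taxon_F: 13
  Taxon_W vs Taxon_F: 14
The smallest is 2, between Taxon_R and Taxon_B.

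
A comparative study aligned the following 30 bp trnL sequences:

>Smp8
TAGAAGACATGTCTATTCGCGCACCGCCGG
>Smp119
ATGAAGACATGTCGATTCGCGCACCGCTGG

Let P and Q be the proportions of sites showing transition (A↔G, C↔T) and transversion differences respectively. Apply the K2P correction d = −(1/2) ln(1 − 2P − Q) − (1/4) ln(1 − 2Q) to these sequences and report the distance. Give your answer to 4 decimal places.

0.1469

Mismatches occur at site 1 (T↔A, transversion), site 2 (A↔T, transversion), site 14 (T↔G, transversion), site 28 (C↔T, transition).
Of the 4 differences, 1 transition and 3 transversions over 30 sites: P = 1/30 = 0.033333, Q = 3/30 = 0.100000.
d = −0.5·ln(0.833334) − 0.25·ln(0.800000) = −0.5·(-0.182321) − 0.25·(-0.223144) = 0.1469.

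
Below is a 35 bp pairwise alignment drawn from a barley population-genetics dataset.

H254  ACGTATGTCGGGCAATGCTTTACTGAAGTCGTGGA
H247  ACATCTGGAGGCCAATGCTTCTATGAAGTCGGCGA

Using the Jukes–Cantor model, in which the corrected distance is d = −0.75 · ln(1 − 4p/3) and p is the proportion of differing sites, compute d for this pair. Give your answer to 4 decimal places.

Mismatches occur at site 3 (G→A), site 5 (A→C), site 8 (T→G), site 9 (C→A), site 12 (G→C), site 21 (T→C), site 22 (A→T), site 23 (C→A), site 32 (T→G), site 33 (G→C).
p = 10/35 = 0.285714.
d = −0.75 · ln(1 − (4/3)·0.285714) = −0.75 · ln(0.619048) = −0.75 · (-0.479572) = 0.3597.

0.3597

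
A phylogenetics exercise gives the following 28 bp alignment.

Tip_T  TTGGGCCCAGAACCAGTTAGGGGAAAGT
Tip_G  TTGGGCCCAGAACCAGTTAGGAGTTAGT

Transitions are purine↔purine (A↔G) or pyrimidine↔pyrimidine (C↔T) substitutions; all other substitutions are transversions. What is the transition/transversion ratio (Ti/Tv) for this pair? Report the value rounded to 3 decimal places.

Differing sites — 22:G/A (Ti); 24:A/T (Tv); 25:A/T (Tv).
Of the 3 differences, 1 transition and 2 transversions, so Ti/Tv = 1/2 = 0.500.

0.500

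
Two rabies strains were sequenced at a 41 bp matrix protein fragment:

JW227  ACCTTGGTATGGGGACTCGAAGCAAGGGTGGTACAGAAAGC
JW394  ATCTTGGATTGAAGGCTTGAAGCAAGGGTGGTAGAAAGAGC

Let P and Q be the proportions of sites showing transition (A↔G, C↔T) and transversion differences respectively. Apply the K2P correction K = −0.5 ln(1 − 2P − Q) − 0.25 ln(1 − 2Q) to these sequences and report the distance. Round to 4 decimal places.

0.3073

The sequences differ at positions 2 (C/T, transition), 8 (T/A, transversion), 9 (A/T, transversion), 12 (G/A, transition), 13 (G/A, transition), 15 (A/G, transition), 18 (C/T, transition), 34 (C/G, transversion), 36 (G/A, transition), 38 (A/G, transition).
Of the 10 differences, 7 transitions and 3 transversions over 41 sites: P = 7/41 = 0.170732, Q = 3/41 = 0.073171.
d = −0.5·ln(0.585365) − 0.25·ln(0.853658) = −0.5·(-0.535520) − 0.25·(-0.158225) = 0.3073.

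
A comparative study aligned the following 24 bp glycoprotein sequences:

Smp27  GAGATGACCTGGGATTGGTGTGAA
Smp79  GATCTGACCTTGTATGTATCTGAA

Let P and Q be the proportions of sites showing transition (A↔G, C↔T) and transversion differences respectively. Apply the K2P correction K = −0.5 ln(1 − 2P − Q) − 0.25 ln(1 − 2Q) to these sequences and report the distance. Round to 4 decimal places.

Mismatches occur at site 3 (G→T, transversion), site 4 (A→C, transversion), site 11 (G→T, transversion), site 13 (G→T, transversion), site 16 (T→G, transversion), site 17 (G→T, transversion), site 18 (G→A, transition), site 20 (G→C, transversion).
Of the 8 differences, 1 transition and 7 transversions over 24 sites: P = 1/24 = 0.041667, Q = 7/24 = 0.291667.
d = −0.5·ln(0.624999) − 0.25·ln(0.416666) = −0.5·(-0.470005) − 0.25·(-0.875470) = 0.4539.

0.4539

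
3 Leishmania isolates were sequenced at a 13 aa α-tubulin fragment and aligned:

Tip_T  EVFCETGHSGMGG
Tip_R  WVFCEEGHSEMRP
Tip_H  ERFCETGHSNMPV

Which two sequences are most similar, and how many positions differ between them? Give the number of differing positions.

4

Pairwise Hamming distances:
  Tip_T vs Tip_R: 5
  Tip_T vs Tip_H: 4
  Tip_R vs Tip_H: 6
The smallest is 4, between Tip_T and Tip_H.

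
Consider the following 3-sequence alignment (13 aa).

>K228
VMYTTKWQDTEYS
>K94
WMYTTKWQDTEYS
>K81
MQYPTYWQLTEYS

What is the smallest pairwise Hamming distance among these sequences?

Pairwise Hamming distances:
  K228 vs K94: 1
  K228 vs K81: 5
  K94 vs K81: 5
The smallest is 1, between K228 and K94.

1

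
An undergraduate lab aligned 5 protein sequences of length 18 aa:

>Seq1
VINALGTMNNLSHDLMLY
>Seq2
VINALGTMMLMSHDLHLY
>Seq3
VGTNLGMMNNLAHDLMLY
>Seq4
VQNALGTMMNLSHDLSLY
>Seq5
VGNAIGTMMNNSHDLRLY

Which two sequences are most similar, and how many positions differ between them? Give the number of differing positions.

3

Pairwise Hamming distances:
  Seq1 vs Seq2: 4
  Seq1 vs Seq3: 5
  Seq1 vs Seq4: 3
  Seq1 vs Seq5: 5
  Seq2 vs Seq3: 9
  Seq2 vs Seq4: 4
  Seq2 vs Seq5: 5
  Seq3 vs Seq4: 7
  Seq3 vs Seq5: 8
  Seq4 vs Seq5: 4
The smallest is 3, between Seq1 and Seq4.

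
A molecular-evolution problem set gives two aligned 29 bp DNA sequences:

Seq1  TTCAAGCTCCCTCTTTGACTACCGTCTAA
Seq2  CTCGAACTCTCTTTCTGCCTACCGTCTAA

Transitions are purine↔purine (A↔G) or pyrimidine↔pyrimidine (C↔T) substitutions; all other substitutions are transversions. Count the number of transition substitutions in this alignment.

The sequences differ at positions 1 (T/C, transition), 4 (A/G, transition), 6 (G/A, transition), 10 (C/T, transition), 13 (C/T, transition), 15 (T/C, transition), 18 (A/C, transversion).
Of the 7 differences, 6 transitions and 1 transversion, so the answer is 6.

6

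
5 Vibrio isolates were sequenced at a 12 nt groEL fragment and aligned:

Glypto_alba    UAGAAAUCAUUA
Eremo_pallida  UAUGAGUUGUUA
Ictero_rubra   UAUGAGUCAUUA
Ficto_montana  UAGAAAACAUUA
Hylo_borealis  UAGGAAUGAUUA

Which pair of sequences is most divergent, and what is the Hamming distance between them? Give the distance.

6

Pairwise Hamming distances:
  Glypto_alba vs Eremo_pallida: 5
  Glypto_alba vs Ictero_rubra: 3
  Glypto_alba vs Ficto_montana: 1
  Glypto_alba vs Hylo_borealis: 2
  Eremo_pallida vs Ictero_rubra: 2
  Eremo_pallida vs Ficto_montana: 6
  Eremo_pallida vs Hylo_borealis: 4
  Ictero_rubra vs Ficto_montana: 4
  Ictero_rubra vs Hylo_borealis: 3
  Ficto_montana vs Hylo_borealis: 3
The largest is 6, between Eremo_pallida and Ficto_montana.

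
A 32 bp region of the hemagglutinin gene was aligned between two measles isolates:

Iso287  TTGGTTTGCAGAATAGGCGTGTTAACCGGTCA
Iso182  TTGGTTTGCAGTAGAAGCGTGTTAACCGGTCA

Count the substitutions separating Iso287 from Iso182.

Differing sites — 12:A/T; 14:T/G; 16:G/A.
That gives 3 mismatches out of 32 aligned sites, so the Hamming distance is 3.

3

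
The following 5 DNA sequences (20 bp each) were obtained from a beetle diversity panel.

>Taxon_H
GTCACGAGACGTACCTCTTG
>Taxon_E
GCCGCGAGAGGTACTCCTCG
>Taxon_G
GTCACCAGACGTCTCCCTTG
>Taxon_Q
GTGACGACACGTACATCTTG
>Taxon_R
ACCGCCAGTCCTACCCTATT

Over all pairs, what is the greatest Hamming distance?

13

Pairwise Hamming distances:
  Taxon_H vs Taxon_E: 6
  Taxon_H vs Taxon_G: 4
  Taxon_H vs Taxon_Q: 3
  Taxon_H vs Taxon_R: 10
  Taxon_E vs Taxon_G: 8
  Taxon_E vs Taxon_Q: 8
  Taxon_E vs Taxon_R: 10
  Taxon_G vs Taxon_Q: 7
  Taxon_G vs Taxon_R: 10
  Taxon_Q vs Taxon_R: 13
The largest is 13, between Taxon_Q and Taxon_R.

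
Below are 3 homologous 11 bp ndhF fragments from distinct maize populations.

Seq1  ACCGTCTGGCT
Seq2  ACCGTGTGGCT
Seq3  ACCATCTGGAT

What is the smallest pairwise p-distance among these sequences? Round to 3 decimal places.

Pairwise Hamming distances:
  Seq1 vs Seq2: 1
  Seq1 vs Seq3: 2
  Seq2 vs Seq3: 3
The smallest is 1 mismatch, between Seq1 and Seq2; p = 1/11 = 0.091.

0.091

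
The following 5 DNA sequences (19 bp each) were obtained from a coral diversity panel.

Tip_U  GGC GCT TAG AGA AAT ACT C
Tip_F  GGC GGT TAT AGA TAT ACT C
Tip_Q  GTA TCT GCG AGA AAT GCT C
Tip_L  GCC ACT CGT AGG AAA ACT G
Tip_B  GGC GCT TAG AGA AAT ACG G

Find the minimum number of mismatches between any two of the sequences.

Pairwise Hamming distances:
  Tip_U vs Tip_F: 3
  Tip_U vs Tip_Q: 6
  Tip_U vs Tip_L: 8
  Tip_U vs Tip_B: 2
  Tip_F vs Tip_Q: 9
  Tip_F vs Tip_L: 9
  Tip_F vs Tip_B: 5
  Tip_Q vs Tip_L: 10
  Tip_Q vs Tip_B: 8
  Tip_L vs Tip_B: 8
The smallest is 2, between Tip_U and Tip_B.

2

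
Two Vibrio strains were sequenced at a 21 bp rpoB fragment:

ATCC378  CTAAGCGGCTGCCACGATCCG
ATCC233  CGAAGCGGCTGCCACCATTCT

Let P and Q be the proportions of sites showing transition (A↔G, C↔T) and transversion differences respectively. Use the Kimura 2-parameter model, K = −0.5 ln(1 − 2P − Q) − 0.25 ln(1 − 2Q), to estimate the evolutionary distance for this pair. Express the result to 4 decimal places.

0.2201

The sequences differ at positions 2 (T/G, transversion), 16 (G/C, transversion), 19 (C/T, transition), 21 (G/T, transversion).
Of the 4 differences, 1 transition and 3 transversions over 21 sites: P = 1/21 = 0.047619, Q = 3/21 = 0.142857.
d = −0.5·ln(0.761905) − 0.25·ln(0.714286) = −0.5·(-0.271933) − 0.25·(-0.336472) = 0.2201.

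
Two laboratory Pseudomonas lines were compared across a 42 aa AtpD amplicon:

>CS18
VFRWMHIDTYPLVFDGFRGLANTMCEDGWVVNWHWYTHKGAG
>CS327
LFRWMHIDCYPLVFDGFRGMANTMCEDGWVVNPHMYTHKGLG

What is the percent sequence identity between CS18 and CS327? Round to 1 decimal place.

The sequences differ at positions 1 (V/L), 9 (T/C), 20 (L/M), 33 (W/P), 35 (W/M), 41 (A/L).
36 of the 42 sites match, so the percent identity is 36/42 × 100 = 85.7%.

85.7%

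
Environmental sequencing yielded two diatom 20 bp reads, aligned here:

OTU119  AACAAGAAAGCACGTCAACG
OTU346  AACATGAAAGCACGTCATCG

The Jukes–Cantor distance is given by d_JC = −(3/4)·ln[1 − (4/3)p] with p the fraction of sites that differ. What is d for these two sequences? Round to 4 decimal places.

The sequences differ at positions 5 (A/T), 18 (A/T).
p = 2/20 = 0.100000.
d = −0.75 · ln(1 − (4/3)·0.100000) = −0.75 · ln(0.866667) = −0.75 · (-0.143100) = 0.1073.

0.1073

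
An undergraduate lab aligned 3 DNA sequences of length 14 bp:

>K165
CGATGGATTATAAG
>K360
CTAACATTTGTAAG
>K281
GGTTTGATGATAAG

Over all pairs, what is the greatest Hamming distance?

Pairwise Hamming distances:
  K165 vs K360: 6
  K165 vs K281: 4
  K360 vs K281: 9
The largest is 9, between K360 and K281.

9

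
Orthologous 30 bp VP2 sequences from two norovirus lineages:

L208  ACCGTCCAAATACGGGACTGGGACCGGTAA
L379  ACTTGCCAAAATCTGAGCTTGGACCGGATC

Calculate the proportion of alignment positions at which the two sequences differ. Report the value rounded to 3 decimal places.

Differing sites — 3:C/T; 4:G/T; 5:T/G; 11:T/A; 12:A/T; 14:G/T; 16:G/A; 17:A/G; 20:G/T; 28:T/A; 29:A/T; 30:A/C.
There are 12 differences over 30 sites, so p = 12/30 = 0.400.

0.400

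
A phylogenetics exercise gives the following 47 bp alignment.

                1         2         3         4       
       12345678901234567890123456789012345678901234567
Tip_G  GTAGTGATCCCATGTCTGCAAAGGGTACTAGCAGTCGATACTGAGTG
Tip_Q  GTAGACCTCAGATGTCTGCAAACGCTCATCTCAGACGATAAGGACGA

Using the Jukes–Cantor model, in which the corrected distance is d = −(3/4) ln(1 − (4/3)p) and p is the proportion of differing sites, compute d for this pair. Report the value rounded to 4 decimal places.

Differing sites — 5:T/A; 6:G/C; 7:A/C; 10:C/A; 11:C/G; 23:G/C; 25:G/C; 27:A/C; 28:C/A; 30:A/C; 31:G/T; 35:T/A; 41:C/A; 42:T/G; 45:G/C; 46:T/G; 47:G/A.
p = 17/47 = 0.361702.
d = −0.75 · ln(1 − (4/3)·0.361702) = −0.75 · ln(0.517731) = −0.75 · (-0.658299) = 0.4937.

0.4937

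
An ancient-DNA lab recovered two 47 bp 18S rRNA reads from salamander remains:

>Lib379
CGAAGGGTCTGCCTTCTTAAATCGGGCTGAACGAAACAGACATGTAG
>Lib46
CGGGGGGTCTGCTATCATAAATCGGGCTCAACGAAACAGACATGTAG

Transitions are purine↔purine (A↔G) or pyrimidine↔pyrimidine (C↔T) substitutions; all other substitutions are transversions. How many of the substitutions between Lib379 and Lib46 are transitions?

Mismatches occur at site 3 (A→G, transition), site 4 (A→G, transition), site 13 (C→T, transition), site 14 (T→A, transversion), site 17 (T→A, transversion), site 29 (G→C, transversion).
Of the 6 differences, 3 transitions and 3 transversions, so the answer is 3.

3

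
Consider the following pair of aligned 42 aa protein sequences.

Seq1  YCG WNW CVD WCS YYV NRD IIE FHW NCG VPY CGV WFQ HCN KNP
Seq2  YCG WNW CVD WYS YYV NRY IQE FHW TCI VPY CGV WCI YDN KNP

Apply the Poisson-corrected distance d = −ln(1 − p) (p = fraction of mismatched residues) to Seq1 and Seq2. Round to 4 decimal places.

Mismatches occur at site 11 (C→Y), site 18 (D→Y), site 20 (I→Q), site 25 (N→T), site 27 (G→I), site 35 (F→C), site 36 (Q→I), site 37 (H→Y), site 38 (C→D).
p = 9/42 = 0.214286.
d = −ln(1 − 0.214286) = −ln(0.785714) = 0.2412.

0.2412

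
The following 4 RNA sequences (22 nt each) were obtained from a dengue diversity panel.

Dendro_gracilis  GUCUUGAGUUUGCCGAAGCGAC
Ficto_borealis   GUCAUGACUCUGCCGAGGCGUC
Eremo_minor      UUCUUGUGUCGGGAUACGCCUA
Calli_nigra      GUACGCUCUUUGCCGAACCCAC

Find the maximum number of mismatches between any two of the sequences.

15

Pairwise Hamming distances:
  Dendro_gracilis vs Ficto_borealis: 5
  Dendro_gracilis vs Eremo_minor: 11
  Dendro_gracilis vs Calli_nigra: 8
  Ficto_borealis vs Eremo_minor: 11
  Ficto_borealis vs Calli_nigra: 10
  Eremo_minor vs Calli_nigra: 15
The largest is 15, between Eremo_minor and Calli_nigra.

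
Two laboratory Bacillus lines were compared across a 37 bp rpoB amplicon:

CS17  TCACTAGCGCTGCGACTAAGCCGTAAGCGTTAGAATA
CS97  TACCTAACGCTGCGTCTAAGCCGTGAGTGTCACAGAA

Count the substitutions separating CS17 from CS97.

10

The sequences differ at positions 2 (C/A), 3 (A/C), 7 (G/A), 15 (A/T), 25 (A/G), 28 (C/T), 31 (T/C), 33 (G/C), 35 (A/G), 36 (T/A).
That gives 10 mismatches out of 37 aligned sites, so the Hamming distance is 10.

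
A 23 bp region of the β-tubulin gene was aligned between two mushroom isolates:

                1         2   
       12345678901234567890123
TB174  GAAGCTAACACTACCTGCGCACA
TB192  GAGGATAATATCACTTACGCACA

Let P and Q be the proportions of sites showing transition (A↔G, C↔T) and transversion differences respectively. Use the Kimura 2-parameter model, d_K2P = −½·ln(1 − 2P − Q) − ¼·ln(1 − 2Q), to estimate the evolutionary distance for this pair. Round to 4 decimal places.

0.4392

The sequences differ at positions 3 (A/G, transition), 5 (C/A, transversion), 9 (C/T, transition), 11 (C/T, transition), 12 (T/C, transition), 15 (C/T, transition), 17 (G/A, transition).
Of the 7 differences, 6 transitions and 1 transversion over 23 sites: P = 6/23 = 0.260870, Q = 1/23 = 0.043478.
d = −0.5·ln(0.434782) − 0.25·ln(0.913044) = −0.5·(-0.832911) − 0.25·(-0.090971) = 0.4392.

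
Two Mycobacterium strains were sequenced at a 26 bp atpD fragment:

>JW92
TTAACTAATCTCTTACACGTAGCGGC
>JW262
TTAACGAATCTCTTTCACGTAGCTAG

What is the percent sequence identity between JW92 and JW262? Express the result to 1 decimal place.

80.8%

The sequences differ at positions 6 (T/G), 15 (A/T), 24 (G/T), 25 (G/A), 26 (C/G).
21 of the 26 sites match, so the percent identity is 21/26 × 100 = 80.8%.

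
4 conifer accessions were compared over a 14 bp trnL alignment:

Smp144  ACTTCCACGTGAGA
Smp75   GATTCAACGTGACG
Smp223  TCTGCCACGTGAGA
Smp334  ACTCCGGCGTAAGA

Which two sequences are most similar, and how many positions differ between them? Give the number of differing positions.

2

Pairwise Hamming distances:
  Smp144 vs Smp75: 5
  Smp144 vs Smp223: 2
  Smp144 vs Smp334: 4
  Smp75 vs Smp223: 6
  Smp75 vs Smp334: 8
  Smp223 vs Smp334: 5
The smallest is 2, between Smp144 and Smp223.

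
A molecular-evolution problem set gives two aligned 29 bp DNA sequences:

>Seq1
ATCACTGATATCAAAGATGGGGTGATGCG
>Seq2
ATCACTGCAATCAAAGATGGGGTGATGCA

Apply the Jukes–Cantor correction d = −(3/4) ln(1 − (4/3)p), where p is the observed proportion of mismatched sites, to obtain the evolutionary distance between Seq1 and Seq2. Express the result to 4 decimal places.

0.1113

Mismatches occur at site 8 (A↔C), site 9 (T↔A), site 29 (G↔A).
p = 3/29 = 0.103448.
d = −0.75 · ln(1 − (4/3)·0.103448) = −0.75 · ln(0.862069) = −0.75 · (-0.148420) = 0.1113.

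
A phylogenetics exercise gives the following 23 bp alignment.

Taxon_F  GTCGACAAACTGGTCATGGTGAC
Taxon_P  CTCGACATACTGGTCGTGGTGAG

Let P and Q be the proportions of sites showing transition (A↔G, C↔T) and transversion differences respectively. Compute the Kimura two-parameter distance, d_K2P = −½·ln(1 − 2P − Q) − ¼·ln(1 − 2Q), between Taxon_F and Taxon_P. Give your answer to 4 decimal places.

Differing sites — 1:G/C (Tv); 8:A/T (Tv); 16:A/G (Ti); 23:C/G (Tv).
Of the 4 differences, 1 transition and 3 transversions over 23 sites: P = 1/23 = 0.043478, Q = 3/23 = 0.130435.
d = −0.5·ln(0.782609) − 0.25·ln(0.739130) = −0.5·(-0.245122) − 0.25·(-0.302281) = 0.1981.

0.1981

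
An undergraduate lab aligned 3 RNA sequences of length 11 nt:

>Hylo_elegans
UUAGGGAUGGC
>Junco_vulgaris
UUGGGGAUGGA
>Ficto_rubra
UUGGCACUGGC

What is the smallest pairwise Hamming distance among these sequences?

Pairwise Hamming distances:
  Hylo_elegans vs Junco_vulgaris: 2
  Hylo_elegans vs Ficto_rubra: 4
  Junco_vulgaris vs Ficto_rubra: 4
The smallest is 2, between Hylo_elegans and Junco_vulgaris.

2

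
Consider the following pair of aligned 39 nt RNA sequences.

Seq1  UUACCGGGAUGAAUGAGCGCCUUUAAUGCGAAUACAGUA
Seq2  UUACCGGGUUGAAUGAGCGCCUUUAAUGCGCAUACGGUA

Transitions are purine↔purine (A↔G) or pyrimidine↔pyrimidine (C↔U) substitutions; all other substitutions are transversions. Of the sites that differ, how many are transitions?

1

The sequences differ at positions 9 (A/U, transversion), 31 (A/C, transversion), 36 (A/G, transition).
Of the 3 differences, 1 transition and 2 transversions, so the answer is 1.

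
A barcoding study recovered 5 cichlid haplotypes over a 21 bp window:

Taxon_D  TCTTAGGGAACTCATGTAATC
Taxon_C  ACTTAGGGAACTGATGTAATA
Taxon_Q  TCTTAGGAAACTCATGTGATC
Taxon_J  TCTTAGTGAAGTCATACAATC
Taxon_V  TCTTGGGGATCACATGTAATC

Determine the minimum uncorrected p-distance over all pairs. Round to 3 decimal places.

Pairwise Hamming distances:
  Taxon_D vs Taxon_C: 3
  Taxon_D vs Taxon_Q: 2
  Taxon_D vs Taxon_J: 4
  Taxon_D vs Taxon_V: 3
  Taxon_C vs Taxon_Q: 5
  Taxon_C vs Taxon_J: 7
  Taxon_C vs Taxon_V: 6
  Taxon_Q vs Taxon_J: 6
  Taxon_Q vs Taxon_V: 5
  Taxon_J vs Taxon_V: 7
The smallest is 2 mismatches, between Taxon_D and Taxon_Q; p = 2/21 = 0.095.

0.095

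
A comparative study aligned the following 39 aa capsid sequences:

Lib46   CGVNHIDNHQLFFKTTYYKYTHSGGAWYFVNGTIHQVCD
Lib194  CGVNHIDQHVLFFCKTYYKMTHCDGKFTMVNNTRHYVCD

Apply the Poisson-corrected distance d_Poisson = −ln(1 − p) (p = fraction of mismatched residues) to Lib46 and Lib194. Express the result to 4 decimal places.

Mismatches occur at site 8 (N↔Q), site 10 (Q↔V), site 14 (K↔C), site 15 (T↔K), site 20 (Y↔M), site 23 (S↔C), site 24 (G↔D), site 26 (A↔K), site 27 (W↔F), site 28 (Y↔T), site 29 (F↔M), site 32 (G↔N), site 34 (I↔R), site 36 (Q↔Y).
p = 14/39 = 0.358974.
d = −ln(1 − 0.358974) = −ln(0.641026) = 0.4447.

0.4447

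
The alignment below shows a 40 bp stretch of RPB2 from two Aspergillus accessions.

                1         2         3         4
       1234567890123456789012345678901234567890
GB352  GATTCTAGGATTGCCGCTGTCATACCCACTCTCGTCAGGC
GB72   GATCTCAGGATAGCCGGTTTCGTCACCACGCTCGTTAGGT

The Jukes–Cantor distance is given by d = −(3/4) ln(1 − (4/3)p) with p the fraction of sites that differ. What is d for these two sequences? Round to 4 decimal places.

0.3831

Differing sites — 4:T/C; 5:C/T; 6:T/C; 12:T/A; 17:C/G; 19:G/T; 22:A/G; 24:A/C; 25:C/A; 30:T/G; 36:C/T; 40:C/T.
p = 12/40 = 0.300000.
d = −0.75 · ln(1 − (4/3)·0.300000) = −0.75 · ln(0.600000) = −0.75 · (-0.510826) = 0.3831.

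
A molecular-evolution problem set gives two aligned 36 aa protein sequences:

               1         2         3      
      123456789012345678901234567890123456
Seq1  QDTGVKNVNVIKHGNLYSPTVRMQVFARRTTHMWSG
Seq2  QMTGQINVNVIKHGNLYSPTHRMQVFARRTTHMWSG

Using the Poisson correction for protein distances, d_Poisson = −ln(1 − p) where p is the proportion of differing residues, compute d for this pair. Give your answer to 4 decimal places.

0.1178

Differing sites — 2:D/M; 5:V/Q; 6:K/I; 21:V/H.
p = 4/36 = 0.111111.
d = −ln(1 − 0.111111) = −ln(0.888889) = 0.1178.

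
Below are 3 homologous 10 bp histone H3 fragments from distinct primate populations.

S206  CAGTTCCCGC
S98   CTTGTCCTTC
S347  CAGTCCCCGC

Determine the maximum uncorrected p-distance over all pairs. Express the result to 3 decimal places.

0.600

Pairwise Hamming distances:
  S206 vs S98: 5
  S206 vs S347: 1
  S98 vs S347: 6
The largest is 6 mismatches, between S98 and S347; p = 6/10 = 0.600.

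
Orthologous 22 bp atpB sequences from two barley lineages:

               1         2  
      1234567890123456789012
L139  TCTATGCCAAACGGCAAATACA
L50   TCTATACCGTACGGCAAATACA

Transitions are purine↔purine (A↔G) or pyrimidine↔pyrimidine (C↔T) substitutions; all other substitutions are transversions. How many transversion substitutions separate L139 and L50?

Mismatches occur at site 6 (G↔A, transition), site 9 (A↔G, transition), site 10 (A↔T, transversion).
Of the 3 differences, 2 transitions and 1 transversion, so the answer is 1.

1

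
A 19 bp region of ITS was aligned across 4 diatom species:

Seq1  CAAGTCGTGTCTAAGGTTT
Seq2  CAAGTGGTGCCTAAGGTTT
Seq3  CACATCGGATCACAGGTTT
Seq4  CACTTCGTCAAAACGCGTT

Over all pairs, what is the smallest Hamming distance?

Pairwise Hamming distances:
  Seq1 vs Seq2: 2
  Seq1 vs Seq3: 6
  Seq1 vs Seq4: 9
  Seq2 vs Seq3: 8
  Seq2 vs Seq4: 10
  Seq3 vs Seq4: 9
The smallest is 2, between Seq1 and Seq2.

2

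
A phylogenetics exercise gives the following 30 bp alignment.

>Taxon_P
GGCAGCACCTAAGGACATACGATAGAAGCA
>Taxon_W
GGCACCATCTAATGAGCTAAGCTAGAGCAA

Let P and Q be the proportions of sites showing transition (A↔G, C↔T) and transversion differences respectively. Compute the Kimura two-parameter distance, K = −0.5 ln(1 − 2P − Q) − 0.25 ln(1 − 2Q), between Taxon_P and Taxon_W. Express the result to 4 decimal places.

0.4459

The sequences differ at positions 5 (G/C, transversion), 8 (C/T, transition), 13 (G/T, transversion), 16 (C/G, transversion), 17 (A/C, transversion), 20 (C/A, transversion), 22 (A/C, transversion), 27 (A/G, transition), 28 (G/C, transversion), 29 (C/A, transversion).
Of the 10 differences, 2 transitions and 8 transversions over 30 sites: P = 2/30 = 0.066667, Q = 8/30 = 0.266667.
d = −0.5·ln(0.599999) − 0.25·ln(0.466666) = −0.5·(-0.510827) − 0.25·(-0.762141) = 0.4459.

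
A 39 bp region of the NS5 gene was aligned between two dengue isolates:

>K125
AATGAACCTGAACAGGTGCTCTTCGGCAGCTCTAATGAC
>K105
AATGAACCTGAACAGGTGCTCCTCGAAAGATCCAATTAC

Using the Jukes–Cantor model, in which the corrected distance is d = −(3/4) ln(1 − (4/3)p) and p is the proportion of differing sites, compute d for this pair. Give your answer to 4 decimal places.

The sequences differ at positions 22 (T/C), 26 (G/A), 27 (C/A), 30 (C/A), 33 (T/C), 37 (G/T).
p = 6/39 = 0.153846.
d = −0.75 · ln(1 − (4/3)·0.153846) = −0.75 · ln(0.794872) = −0.75 · (-0.229574) = 0.1722.

0.1722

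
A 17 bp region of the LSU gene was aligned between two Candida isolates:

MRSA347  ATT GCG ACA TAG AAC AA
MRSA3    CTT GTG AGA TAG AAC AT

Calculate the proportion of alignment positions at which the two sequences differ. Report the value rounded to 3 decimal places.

0.235

The sequences differ at positions 1 (A/C), 5 (C/T), 8 (C/G), 17 (A/T).
There are 4 differences over 17 sites, so p = 4/17 = 0.235.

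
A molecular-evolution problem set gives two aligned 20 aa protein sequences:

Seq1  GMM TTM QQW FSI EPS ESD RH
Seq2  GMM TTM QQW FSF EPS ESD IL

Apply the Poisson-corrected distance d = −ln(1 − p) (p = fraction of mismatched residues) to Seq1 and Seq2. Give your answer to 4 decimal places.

Differing sites — 12:I/F; 19:R/I; 20:H/L.
p = 3/20 = 0.150000.
d = −ln(1 − 0.150000) = −ln(0.850000) = 0.1625.

0.1625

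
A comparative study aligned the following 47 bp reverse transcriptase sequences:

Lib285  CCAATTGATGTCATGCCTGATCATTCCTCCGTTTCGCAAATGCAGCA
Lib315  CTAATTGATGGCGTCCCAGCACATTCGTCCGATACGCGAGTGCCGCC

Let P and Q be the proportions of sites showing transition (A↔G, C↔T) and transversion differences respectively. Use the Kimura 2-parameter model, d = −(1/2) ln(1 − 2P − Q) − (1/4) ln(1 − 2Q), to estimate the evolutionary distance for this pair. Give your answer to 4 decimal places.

Differing sites — 2:C/T (Ti); 11:T/G (Tv); 13:A/G (Ti); 15:G/C (Tv); 18:T/A (Tv); 20:A/C (Tv); 21:T/A (Tv); 27:C/G (Tv); 32:T/A (Tv); 34:T/A (Tv); 38:A/G (Ti); 40:A/G (Ti); 44:A/C (Tv); 47:A/C (Tv).
Of the 14 differences, 4 transitions and 10 transversions over 47 sites: P = 4/47 = 0.085106, Q = 10/47 = 0.212766.
d = −0.5·ln(0.617022) − 0.25·ln(0.574468) = −0.5·(-0.482851) − 0.25·(-0.554311) = 0.3800.

0.3800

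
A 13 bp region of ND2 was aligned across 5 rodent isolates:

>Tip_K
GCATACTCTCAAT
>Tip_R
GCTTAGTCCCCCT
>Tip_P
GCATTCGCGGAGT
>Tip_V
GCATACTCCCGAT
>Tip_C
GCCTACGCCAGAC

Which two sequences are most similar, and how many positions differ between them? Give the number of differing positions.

Pairwise Hamming distances:
  Tip_K vs Tip_R: 5
  Tip_K vs Tip_P: 5
  Tip_K vs Tip_V: 2
  Tip_K vs Tip_C: 6
  Tip_R vs Tip_P: 8
  Tip_R vs Tip_V: 4
  Tip_R vs Tip_C: 7
  Tip_P vs Tip_V: 6
  Tip_P vs Tip_C: 7
  Tip_V vs Tip_C: 4
The smallest is 2, between Tip_K and Tip_V.

2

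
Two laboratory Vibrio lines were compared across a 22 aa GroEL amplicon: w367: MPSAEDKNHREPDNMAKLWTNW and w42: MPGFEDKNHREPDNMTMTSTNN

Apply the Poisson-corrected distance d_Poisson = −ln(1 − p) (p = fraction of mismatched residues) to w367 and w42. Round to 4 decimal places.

The sequences differ at positions 3 (S/G), 4 (A/F), 16 (A/T), 17 (K/M), 18 (L/T), 19 (W/S), 22 (W/N).
p = 7/22 = 0.318182.
d = −ln(1 − 0.318182) = −ln(0.681818) = 0.3830.

0.3830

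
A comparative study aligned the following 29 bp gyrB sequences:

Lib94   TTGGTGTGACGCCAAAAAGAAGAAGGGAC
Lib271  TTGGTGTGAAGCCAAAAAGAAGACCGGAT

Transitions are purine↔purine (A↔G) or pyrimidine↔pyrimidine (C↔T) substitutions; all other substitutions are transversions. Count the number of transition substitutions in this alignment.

Differing sites — 10:C/A (Tv); 24:A/C (Tv); 25:G/C (Tv); 29:C/T (Ti).
Of the 4 differences, 1 transition and 3 transversions, so the answer is 1.

1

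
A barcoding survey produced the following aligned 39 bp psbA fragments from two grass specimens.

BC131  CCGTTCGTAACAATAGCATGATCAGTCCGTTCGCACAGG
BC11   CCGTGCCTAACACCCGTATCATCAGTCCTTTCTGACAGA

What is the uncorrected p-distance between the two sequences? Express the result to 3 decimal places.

Mismatches occur at site 5 (T↔G), site 7 (G↔C), site 13 (A↔C), site 14 (T↔C), site 15 (A↔C), site 17 (C↔T), site 20 (G↔C), site 29 (G↔T), site 33 (G↔T), site 34 (C↔G), site 39 (G↔A).
There are 11 differences over 39 sites, so p = 11/39 = 0.282.

0.282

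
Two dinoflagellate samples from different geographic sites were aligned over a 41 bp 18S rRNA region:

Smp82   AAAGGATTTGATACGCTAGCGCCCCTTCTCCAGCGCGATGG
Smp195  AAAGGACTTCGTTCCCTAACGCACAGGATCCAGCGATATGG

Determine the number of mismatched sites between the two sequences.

13

The sequences differ at positions 7 (T/C), 10 (G/C), 11 (A/G), 13 (A/T), 15 (G/C), 19 (G/A), 23 (C/A), 25 (C/A), 26 (T/G), 27 (T/G), 28 (C/A), 36 (C/A), 37 (G/T).
That gives 13 mismatches out of 41 aligned sites, so the Hamming distance is 13.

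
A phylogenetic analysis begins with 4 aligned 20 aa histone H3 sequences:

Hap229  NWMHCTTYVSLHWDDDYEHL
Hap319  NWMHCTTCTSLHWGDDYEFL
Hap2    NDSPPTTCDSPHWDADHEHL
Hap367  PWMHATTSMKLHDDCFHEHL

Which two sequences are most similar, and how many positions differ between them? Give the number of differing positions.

4

Pairwise Hamming distances:
  Hap229 vs Hap319: 4
  Hap229 vs Hap2: 9
  Hap229 vs Hap367: 9
  Hap319 vs Hap2: 10
  Hap319 vs Hap367: 11
  Hap2 vs Hap367: 12
The smallest is 4, between Hap229 and Hap319.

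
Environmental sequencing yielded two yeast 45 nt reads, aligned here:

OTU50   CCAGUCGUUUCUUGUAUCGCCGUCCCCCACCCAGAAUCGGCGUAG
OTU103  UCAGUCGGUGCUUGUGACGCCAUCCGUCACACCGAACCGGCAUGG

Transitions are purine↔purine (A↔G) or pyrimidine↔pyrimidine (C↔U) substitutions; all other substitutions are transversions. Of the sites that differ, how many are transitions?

Differing sites — 1:C/U (Ti); 8:U/G (Tv); 10:U/G (Tv); 16:A/G (Ti); 17:U/A (Tv); 22:G/A (Ti); 26:C/G (Tv); 27:C/U (Ti); 31:C/A (Tv); 33:A/C (Tv); 37:U/C (Ti); 42:G/A (Ti); 44:A/G (Ti).
Of the 13 differences, 7 transitions and 6 transversions, so the answer is 7.

7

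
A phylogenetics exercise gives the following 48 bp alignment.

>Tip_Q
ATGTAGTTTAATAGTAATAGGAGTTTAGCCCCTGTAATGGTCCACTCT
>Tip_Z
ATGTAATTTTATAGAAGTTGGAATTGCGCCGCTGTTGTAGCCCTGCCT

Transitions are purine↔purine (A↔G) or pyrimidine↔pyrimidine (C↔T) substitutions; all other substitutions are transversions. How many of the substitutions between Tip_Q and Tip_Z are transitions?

7

The sequences differ at positions 6 (G/A, transition), 10 (A/T, transversion), 15 (T/A, transversion), 17 (A/G, transition), 19 (A/T, transversion), 23 (G/A, transition), 26 (T/G, transversion), 27 (A/C, transversion), 31 (C/G, transversion), 36 (A/T, transversion), 37 (A/G, transition), 39 (G/A, transition), 41 (T/C, transition), 44 (A/T, transversion), 45 (C/G, transversion), 46 (T/C, transition).
Of the 16 differences, 7 transitions and 9 transversions, so the answer is 7.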